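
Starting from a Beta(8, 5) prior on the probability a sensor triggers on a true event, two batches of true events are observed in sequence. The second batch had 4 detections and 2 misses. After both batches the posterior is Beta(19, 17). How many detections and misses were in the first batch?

Sequential conjugate updates are equivalent to a single update on the pooled data, so total successes = posterior α − prior α and total failures = posterior β − prior β.
Total across both batches: 19−8=11 detections, 17−5=12 misses.
Subtract the second batch: 11−4=7 detections and 12−2=10 misses.

7 detections and 10 misses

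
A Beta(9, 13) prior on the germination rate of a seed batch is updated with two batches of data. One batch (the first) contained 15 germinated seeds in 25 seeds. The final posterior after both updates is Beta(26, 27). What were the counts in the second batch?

Sequential conjugate updates are equivalent to a single update on the pooled data, so total successes = posterior α − prior α and total failures = posterior β − prior β.
Total across both batches: 26−9=17 germinated seeds, 27−13=14 non-germinating seeds.
Subtract the first batch: 17−15=2 germinated seeds and 14−10=4 non-germinating seeds.

2 germinated seeds and 4 non-germinating seeds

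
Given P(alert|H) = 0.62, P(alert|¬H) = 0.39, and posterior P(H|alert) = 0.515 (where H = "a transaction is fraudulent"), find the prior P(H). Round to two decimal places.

P(H) = 0.40

Bayes' rule in odds form gives O(H|E) = O(H)·[P(E|H)/P(E|¬H)], hence O(H) = O(H|E)/LR.
Posterior odds = 0.515/(1−0.515) = 1.0619. LR = 0.62/0.39 = 1.5897.
Prior odds = 1.0619/1.5897 = 0.6680, so P(H) = 0.6680/(1+0.6680) ≈ 0.40.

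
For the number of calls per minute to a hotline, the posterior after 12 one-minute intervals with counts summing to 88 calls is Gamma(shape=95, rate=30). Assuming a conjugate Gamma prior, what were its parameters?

Gamma(shape=7, rate=18)

Gamma–Poisson conjugacy: posterior shape = α + Σxᵢ, posterior rate = β + n.
So α = 95 − 88 = 7 and β = 30 − 12 = 18.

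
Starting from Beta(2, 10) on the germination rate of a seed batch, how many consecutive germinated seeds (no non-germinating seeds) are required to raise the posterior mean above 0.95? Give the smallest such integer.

k = 189

After k germinated seeds and 0 non-germinating seeds the posterior is Beta(2+k, 10), with mean (2+k)/(2+10+k).
Set (2+k)/(12+k) > 0.95 and solve: k > (0.95·12 − 2)/(1 − 0.95) = 188.000.
The smallest integer exceeding 188.000 is 189.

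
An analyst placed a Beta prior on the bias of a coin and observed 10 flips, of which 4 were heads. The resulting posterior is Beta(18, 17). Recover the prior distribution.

Beta(14, 11)

Under Beta–binomial conjugacy the posterior parameters are (a+s, b+f).
So a = 18 − 4 = 14 and b = 17 − 6 = 11.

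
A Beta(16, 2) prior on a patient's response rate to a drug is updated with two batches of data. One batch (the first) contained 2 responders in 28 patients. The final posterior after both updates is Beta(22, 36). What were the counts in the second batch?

4 responders and 8 non-responders

Sequential conjugate updates are equivalent to a single update on the pooled data, so total successes = posterior α − prior α and total failures = posterior β − prior β.
Total across both batches: 22−16=6 responders, 36−2=34 non-responders.
Subtract the first batch: 6−2=4 responders and 34−26=8 non-responders.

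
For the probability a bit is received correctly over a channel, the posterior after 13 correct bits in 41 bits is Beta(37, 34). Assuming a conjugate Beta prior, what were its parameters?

A Beta(a, b) prior with s successes and f failures in binomial data gives a Beta(a+s, b+f) posterior.
So a = 37 − 13 = 24 and b = 34 − 28 = 6.

Beta(24, 6)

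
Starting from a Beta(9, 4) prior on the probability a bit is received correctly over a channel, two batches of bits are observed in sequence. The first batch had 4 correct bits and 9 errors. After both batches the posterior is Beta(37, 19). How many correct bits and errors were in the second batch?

Because Beta–binomial updating is additive in the counts, the combined data contributed (α_post−α_prior, β_post−β_prior) successes and failures.
Total across both batches: 37−9=28 correct bits, 19−4=15 errors.
Subtract the first batch: 28−4=24 correct bits and 15−9=6 errors.

24 correct bits and 6 errors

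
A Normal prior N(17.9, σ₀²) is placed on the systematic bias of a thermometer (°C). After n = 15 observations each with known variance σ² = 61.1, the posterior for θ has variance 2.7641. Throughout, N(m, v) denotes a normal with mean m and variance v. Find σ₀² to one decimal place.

For the Normal–Normal model with known σ², precisions add: τ_n = τ₀ + n/σ².
So 1/σ₀² = 1/2.7641 − 15/61.1 = 0.361781 − 0.245499 = 0.116282.
Hence σ₀² = 1/0.116282 ≈ 8.6.

σ₀² = 8.6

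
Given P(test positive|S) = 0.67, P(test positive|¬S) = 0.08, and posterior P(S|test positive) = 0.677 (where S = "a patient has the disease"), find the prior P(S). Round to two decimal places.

In odds form, posterior odds = prior odds × likelihood ratio, so prior odds = posterior odds ÷ LR.
Posterior odds = 0.677/(1−0.677) = 2.0960. LR = 0.67/0.08 = 8.3750.
Prior odds = 2.0960/8.3750 = 0.2503, so P(S) = 0.2503/(1+0.2503) ≈ 0.20.

P(S) = 0.20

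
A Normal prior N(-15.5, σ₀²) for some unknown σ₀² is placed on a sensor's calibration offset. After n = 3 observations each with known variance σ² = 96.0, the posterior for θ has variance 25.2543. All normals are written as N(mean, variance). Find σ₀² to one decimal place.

Posterior precision equals prior precision plus data precision: 1/σ_n² = 1/σ₀² + n/σ².
So 1/σ₀² = 1/25.2543 − 3/96.0 = 0.039597 − 0.031250 = 0.008347.
Hence σ₀² = 1/0.008347 ≈ 119.8.

σ₀² = 119.8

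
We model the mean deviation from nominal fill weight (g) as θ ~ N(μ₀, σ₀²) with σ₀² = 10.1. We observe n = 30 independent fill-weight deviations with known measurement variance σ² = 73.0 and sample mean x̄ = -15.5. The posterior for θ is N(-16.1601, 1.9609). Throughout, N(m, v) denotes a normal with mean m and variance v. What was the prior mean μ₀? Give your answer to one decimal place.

μ₀ = -18.9

With known observation variance, the Normal–Normal posterior has precision τ_n = τ₀ + n/σ² and mean μ_n = (τ₀μ₀ + (n/σ²)x̄)/τ_n.
Here τ₀ = 1/10.1 = 0.099010 and τ_data = 30/73.0 = 0.410959, so τ_n = 0.509969.
Rearranging for μ₀: μ₀ = (μ_n·τ_n − τ_data·x̄)/τ₀ = (-16.1601·0.509969 − 0.410959·-15.5) / 0.099010 = -1.871286/0.099010 ≈ -18.9.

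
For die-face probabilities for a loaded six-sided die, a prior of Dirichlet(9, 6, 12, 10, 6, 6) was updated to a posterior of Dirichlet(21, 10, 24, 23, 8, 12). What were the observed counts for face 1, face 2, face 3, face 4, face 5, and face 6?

counts (12, 4, 12, 13, 2, 6)

For a Dirichlet(α) prior with multinomial counts c, the posterior is Dirichlet(α + c) componentwise.
Counts are posterior − prior componentwise: 21−9=12, 10−6=4, 24−12=12, 23−10=13, 8−6=2, 12−6=6.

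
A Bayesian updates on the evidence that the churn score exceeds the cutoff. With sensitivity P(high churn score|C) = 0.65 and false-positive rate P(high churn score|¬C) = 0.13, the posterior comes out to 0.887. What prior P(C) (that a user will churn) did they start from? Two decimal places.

In odds form, posterior odds = prior odds × likelihood ratio, so prior odds = posterior odds ÷ LR.
Posterior odds = 0.887/(1−0.887) = 7.8496. LR = 0.65/0.13 = 5.0000.
Prior odds = 7.8496/5.0000 = 1.5699, so P(C) = 1.5699/(1+1.5699) ≈ 0.61.

P(C) = 0.61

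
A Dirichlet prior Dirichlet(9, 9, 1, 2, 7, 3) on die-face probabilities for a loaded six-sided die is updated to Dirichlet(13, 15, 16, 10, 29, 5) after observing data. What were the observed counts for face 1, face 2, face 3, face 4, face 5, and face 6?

counts (4, 6, 15, 8, 22, 2)

For a Dirichlet(α) prior with multinomial counts c, the posterior is Dirichlet(α + c) componentwise.
Counts are posterior − prior componentwise: 13−9=4, 15−9=6, 16−1=15, 10−2=8, 29−7=22, 5−3=2.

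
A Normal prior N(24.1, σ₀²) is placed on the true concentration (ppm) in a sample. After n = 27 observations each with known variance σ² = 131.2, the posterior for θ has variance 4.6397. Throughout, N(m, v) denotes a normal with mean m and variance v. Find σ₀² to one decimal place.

σ₀² = 102.7

For the Normal–Normal model with known σ², precisions add: τ_n = τ₀ + n/σ².
So 1/σ₀² = 1/4.6397 − 27/131.2 = 0.215531 − 0.205793 = 0.009738.
Hence σ₀² = 1/0.009738 ≈ 102.7.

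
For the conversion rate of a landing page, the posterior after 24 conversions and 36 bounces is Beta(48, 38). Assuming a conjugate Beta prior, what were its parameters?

Beta(24, 2)

Beta is conjugate to the binomial likelihood: posterior = Beta(a+s, b+f).
Subtract the data counts: 48−24=24, 38−36=2.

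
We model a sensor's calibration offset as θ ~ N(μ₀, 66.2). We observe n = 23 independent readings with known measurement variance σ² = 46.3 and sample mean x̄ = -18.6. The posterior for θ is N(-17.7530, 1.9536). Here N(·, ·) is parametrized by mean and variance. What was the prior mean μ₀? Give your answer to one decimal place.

The posterior mean is a precision-weighted average: μ_n = (τ₀μ₀ + τ_data·x̄)/(τ₀+τ_data), with τ₀=1/σ₀² and τ_data=n/σ².
Here τ₀ = 1/66.2 = 0.015106 and τ_data = 23/46.3 = 0.496760, so τ_n = 0.511866.
Rearranging for μ₀: μ₀ = (μ_n·τ_n − τ_data·x̄)/τ₀ = (-17.7530·0.511866 − 0.496760·-18.6) / 0.015106 = 0.152579/0.015106 ≈ 10.1.

μ₀ = 10.1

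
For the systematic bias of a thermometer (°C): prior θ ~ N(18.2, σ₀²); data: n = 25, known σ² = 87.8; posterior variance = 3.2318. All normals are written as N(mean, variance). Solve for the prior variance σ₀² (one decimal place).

σ₀² = 40.5

For the Normal–Normal model with known σ², precisions add: τ_n = τ₀ + n/σ².
So 1/σ₀² = 1/3.2318 − 25/87.8 = 0.309425 − 0.284738 = 0.024687.
Hence σ₀² = 1/0.024687 ≈ 40.5.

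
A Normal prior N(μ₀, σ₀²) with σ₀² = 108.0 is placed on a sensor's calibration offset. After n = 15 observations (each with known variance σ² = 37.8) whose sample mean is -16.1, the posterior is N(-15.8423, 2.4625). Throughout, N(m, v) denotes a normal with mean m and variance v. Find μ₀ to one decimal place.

With known observation variance, the Normal–Normal posterior has precision τ_n = τ₀ + n/σ² and mean μ_n = (τ₀μ₀ + (n/σ²)x̄)/τ_n.
Here τ₀ = 1/108.0 = 0.009259 and τ_data = 15/37.8 = 0.396825, so τ_n = 0.406084.
Rearranging for μ₀: μ₀ = (μ_n·τ_n − τ_data·x̄)/τ₀ = (-15.8423·0.406084 − 0.396825·-16.1) / 0.009259 = -0.044422/0.009259 ≈ -4.8.

μ₀ = -4.8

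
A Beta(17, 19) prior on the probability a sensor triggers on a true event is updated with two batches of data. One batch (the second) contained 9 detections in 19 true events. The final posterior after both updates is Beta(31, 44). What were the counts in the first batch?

5 detections and 15 misses

Sequential conjugate updates are equivalent to a single update on the pooled data, so total successes = posterior α − prior α and total failures = posterior β − prior β.
Total across both batches: 31−17=14 detections, 44−19=25 misses.
Subtract the second batch: 14−9=5 detections and 25−10=15 misses.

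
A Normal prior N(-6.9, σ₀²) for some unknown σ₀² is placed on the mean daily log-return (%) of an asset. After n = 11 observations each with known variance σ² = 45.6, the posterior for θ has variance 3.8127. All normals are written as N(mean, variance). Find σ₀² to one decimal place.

σ₀² = 47.5

For the Normal–Normal model with known σ², precisions add: τ_n = τ₀ + n/σ².
So 1/σ₀² = 1/3.8127 − 11/45.6 = 0.262281 − 0.241228 = 0.021053.
Hence σ₀² = 1/0.021053 ≈ 47.5.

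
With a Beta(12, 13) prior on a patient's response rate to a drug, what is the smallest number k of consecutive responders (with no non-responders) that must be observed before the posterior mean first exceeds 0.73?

After k responders and 0 non-responders the posterior is Beta(12+k, 13), with mean (12+k)/(12+13+k).
Set (12+k)/(25+k) > 0.73 and solve: k > (0.73·25 − 12)/(1 − 0.73) = 23.148.
The smallest integer exceeding 23.148 is 24.

k = 24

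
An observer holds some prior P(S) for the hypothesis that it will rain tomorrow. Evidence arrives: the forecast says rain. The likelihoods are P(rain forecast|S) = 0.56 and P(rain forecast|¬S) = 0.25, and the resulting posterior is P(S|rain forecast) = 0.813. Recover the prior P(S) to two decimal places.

In odds form, posterior odds = prior odds × likelihood ratio, so prior odds = posterior odds ÷ LR.
Posterior odds = 0.813/(1−0.813) = 4.3476. LR = 0.56/0.25 = 2.2400.
Prior odds = 4.3476/2.2400 = 1.9409, so P(S) = 1.9409/(1+1.9409) ≈ 0.66.

P(S) = 0.66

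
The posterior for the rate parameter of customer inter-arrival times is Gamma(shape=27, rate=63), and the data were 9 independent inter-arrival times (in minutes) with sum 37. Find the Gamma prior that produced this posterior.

Gamma(shape=18, rate=26)

Gamma–exponential conjugacy: posterior shape = α + n, posterior rate = β + Σtᵢ.
So α = 27 − 9 = 18 and β = 63 − 37 = 26.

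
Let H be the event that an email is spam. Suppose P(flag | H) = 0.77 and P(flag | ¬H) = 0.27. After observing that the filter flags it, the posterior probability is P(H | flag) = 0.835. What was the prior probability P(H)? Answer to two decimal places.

Bayes' rule in odds form gives O(H|E) = O(H)·[P(E|H)/P(E|¬H)], hence O(H) = O(H|E)/LR.
Posterior odds = 0.835/(1−0.835) = 5.0606. LR = 0.77/0.27 = 2.8519.
Prior odds = 5.0606/2.8519 = 1.7745, so P(H) = 1.7745/(1+1.7745) ≈ 0.64.

P(H) = 0.64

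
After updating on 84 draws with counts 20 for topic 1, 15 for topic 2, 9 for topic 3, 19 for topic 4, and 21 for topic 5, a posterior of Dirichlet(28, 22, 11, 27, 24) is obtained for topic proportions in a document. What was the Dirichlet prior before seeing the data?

Dirichlet(8, 7, 2, 8, 3)

For a Dirichlet(α) prior with multinomial counts c, the posterior is Dirichlet(α + c) componentwise.
Subtract each count from the matching posterior parameter: 28−20=8, 22−15=7, 11−9=2, 27−19=8, 24−21=3.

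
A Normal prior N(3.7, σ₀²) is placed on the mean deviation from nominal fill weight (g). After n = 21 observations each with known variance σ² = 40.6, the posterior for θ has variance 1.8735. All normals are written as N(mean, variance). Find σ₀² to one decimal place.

Posterior precision equals prior precision plus data precision: 1/σ_n² = 1/σ₀² + n/σ².
So 1/σ₀² = 1/1.8735 − 21/40.6 = 0.533760 − 0.517241 = 0.016519.
Hence σ₀² = 1/0.016519 ≈ 60.5.

σ₀² = 60.5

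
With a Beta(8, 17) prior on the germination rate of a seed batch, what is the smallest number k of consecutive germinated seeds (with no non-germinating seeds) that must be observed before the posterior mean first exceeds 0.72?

After k germinated seeds and 0 non-germinating seeds the posterior is Beta(8+k, 17), with mean (8+k)/(8+17+k).
Set (8+k)/(25+k) > 0.72 and solve: k > (0.72·25 − 8)/(1 − 0.72) = 35.714.
The smallest integer exceeding 35.714 is 36.

k = 36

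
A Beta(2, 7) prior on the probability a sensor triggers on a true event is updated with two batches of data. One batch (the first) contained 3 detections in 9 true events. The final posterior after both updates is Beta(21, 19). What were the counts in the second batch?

Because Beta–binomial updating is additive in the counts, the combined data contributed (α_post−α_prior, β_post−β_prior) successes and failures.
Total across both batches: 21−2=19 detections, 19−7=12 misses.
Subtract the first batch: 19−3=16 detections and 12−6=6 misses.

16 detections and 6 misses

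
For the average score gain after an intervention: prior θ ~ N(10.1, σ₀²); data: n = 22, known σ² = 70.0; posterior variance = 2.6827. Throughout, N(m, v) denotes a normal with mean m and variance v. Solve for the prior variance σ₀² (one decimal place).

σ₀² = 17.1

Posterior precision equals prior precision plus data precision: 1/σ_n² = 1/σ₀² + n/σ².
So 1/σ₀² = 1/2.6827 − 22/70.0 = 0.372759 − 0.314286 = 0.058473.
Hence σ₀² = 1/0.058473 ≈ 17.1.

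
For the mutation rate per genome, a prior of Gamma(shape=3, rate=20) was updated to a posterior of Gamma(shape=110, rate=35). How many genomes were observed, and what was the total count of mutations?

n = 15 genomes with total 107 mutations

A Gamma(α, β) prior (rate parametrization) on a Poisson rate with n observations summing to S gives posterior Gamma(α+S, β+n).
Matching: Σxᵢ = 110 − 3 = 107 and n = 35 − 20 = 15.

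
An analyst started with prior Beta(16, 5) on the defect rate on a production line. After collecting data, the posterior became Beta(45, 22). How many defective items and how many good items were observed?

29 defective items and 17 good items

A Beta(α, β) prior with s successes and f failures in binomial data gives a Beta(α+s, β+f) posterior.
Match parameters: s=45−16=29, f=22−5=17.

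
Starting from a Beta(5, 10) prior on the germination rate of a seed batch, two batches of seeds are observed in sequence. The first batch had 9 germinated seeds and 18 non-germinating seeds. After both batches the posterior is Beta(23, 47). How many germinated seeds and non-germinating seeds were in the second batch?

9 germinated seeds and 19 non-germinating seeds

Sequential conjugate updates are equivalent to a single update on the pooled data, so total successes = posterior α − prior α and total failures = posterior β − prior β.
Total across both batches: 23−5=18 germinated seeds, 47−10=37 non-germinating seeds.
Subtract the first batch: 18−9=9 germinated seeds and 37−18=19 non-germinating seeds.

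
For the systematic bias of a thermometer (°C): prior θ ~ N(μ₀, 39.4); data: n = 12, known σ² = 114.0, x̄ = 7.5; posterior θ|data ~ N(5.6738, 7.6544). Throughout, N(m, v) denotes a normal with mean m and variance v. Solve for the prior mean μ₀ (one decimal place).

μ₀ = -1.9

The posterior mean is a precision-weighted average: μ_n = (τ₀μ₀ + τ_data·x̄)/(τ₀+τ_data), with τ₀=1/σ₀² and τ_data=n/σ².
Here τ₀ = 1/39.4 = 0.025381 and τ_data = 12/114.0 = 0.105263, so τ_n = 0.130644.
Rearranging for μ₀: μ₀ = (μ_n·τ_n − τ_data·x̄)/τ₀ = (5.6738·0.130644 − 0.105263·7.5) / 0.025381 = -0.048225/0.025381 ≈ -1.9.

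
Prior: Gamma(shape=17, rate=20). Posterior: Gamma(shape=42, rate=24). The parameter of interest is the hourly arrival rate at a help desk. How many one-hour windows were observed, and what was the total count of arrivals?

A Gamma(α, β) prior (rate parametrization) on a Poisson rate with n observations summing to S gives posterior Gamma(α+S, β+n).
Matching: Σxᵢ = 42 − 17 = 25 and n = 24 − 20 = 4.

n = 4 one-hour windows with total 25 arrivals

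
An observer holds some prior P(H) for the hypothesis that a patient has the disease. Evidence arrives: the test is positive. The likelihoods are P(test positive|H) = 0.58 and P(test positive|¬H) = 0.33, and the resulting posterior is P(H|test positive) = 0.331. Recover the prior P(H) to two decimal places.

P(H) = 0.22

Bayes' rule in odds form gives O(H|E) = O(H)·[P(E|H)/P(E|¬H)], hence O(H) = O(H|E)/LR.
Posterior odds = 0.331/(1−0.331) = 0.4948. LR = 0.58/0.33 = 1.7576.
Prior odds = 0.4948/1.7576 = 0.2815, so P(H) = 0.2815/(1+0.2815) ≈ 0.22.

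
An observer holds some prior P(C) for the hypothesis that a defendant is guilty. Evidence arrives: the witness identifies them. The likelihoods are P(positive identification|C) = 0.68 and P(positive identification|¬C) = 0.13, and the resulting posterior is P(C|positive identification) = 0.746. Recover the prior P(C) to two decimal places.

P(C) = 0.36

Bayes' rule in odds form gives O(C|E) = O(C)·[P(E|C)/P(E|¬C)], hence O(C) = O(C|E)/LR.
Posterior odds = 0.746/(1−0.746) = 2.9370. LR = 0.68/0.13 = 5.2308.
Prior odds = 2.9370/5.2308 = 0.5615, so P(C) = 0.5615/(1+0.5615) ≈ 0.36.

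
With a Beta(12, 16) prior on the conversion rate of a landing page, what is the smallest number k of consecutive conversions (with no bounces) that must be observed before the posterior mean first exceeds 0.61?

After k conversions and 0 bounces the posterior is Beta(12+k, 16), with mean (12+k)/(12+16+k).
Set (12+k)/(28+k) > 0.61 and solve: k > (0.61·28 − 12)/(1 − 0.61) = 13.026.
The smallest integer exceeding 13.026 is 14.

k = 14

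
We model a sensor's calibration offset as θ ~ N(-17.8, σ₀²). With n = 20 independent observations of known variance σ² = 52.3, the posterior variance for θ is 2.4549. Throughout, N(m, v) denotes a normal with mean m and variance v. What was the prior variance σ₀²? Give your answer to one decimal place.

Posterior precision equals prior precision plus data precision: 1/σ_n² = 1/σ₀² + n/σ².
So 1/σ₀² = 1/2.4549 − 20/52.3 = 0.407349 − 0.382409 = 0.024940.
Hence σ₀² = 1/0.024940 ≈ 40.1.

σ₀² = 40.1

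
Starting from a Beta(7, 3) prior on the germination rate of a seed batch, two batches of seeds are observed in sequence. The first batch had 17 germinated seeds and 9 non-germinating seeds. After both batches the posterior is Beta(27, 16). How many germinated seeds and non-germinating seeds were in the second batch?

3 germinated seeds and 4 non-germinating seeds

Sequential conjugate updates are equivalent to a single update on the pooled data, so total successes = posterior α − prior α and total failures = posterior β − prior β.
Total across both batches: 27−7=20 germinated seeds, 16−3=13 non-germinating seeds.
Subtract the first batch: 20−17=3 germinated seeds and 13−9=4 non-germinating seeds.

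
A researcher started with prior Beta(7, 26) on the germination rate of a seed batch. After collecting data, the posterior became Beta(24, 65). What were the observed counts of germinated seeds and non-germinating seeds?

17 germinated seeds and 39 non-germinating seeds

Beta is conjugate to the binomial likelihood: posterior = Beta(α+s, β+f).
Match parameters: s=24−7=17, f=65−26=39.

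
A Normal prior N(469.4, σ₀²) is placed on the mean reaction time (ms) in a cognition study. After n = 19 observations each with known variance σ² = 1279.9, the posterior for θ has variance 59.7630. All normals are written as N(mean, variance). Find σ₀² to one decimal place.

For the Normal–Normal model with known σ², precisions add: τ_n = τ₀ + n/σ².
So 1/σ₀² = 1/59.7630 − 19/1279.9 = 0.016733 − 0.014845 = 0.001888.
Hence σ₀² = 1/0.001888 ≈ 529.7.

σ₀² = 529.7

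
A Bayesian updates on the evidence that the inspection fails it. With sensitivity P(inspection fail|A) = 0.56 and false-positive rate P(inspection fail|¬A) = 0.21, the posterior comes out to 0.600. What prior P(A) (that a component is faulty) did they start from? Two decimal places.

In odds form, posterior odds = prior odds × likelihood ratio, so prior odds = posterior odds ÷ LR.
Posterior odds = 0.600/(1−0.600) = 1.5000. LR = 0.56/0.21 = 2.6667.
Prior odds = 1.5000/2.6667 = 0.5625, so P(A) = 0.5625/(1+0.5625) ≈ 0.36.

P(A) = 0.36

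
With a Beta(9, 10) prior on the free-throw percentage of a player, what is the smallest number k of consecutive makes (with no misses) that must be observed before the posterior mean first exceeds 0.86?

After k makes and 0 misses the posterior is Beta(9+k, 10), with mean (9+k)/(9+10+k).
Set (9+k)/(19+k) > 0.86 and solve: k > (0.86·19 − 9)/(1 − 0.86) = 52.429.
The smallest integer exceeding 52.429 is 53.

k = 53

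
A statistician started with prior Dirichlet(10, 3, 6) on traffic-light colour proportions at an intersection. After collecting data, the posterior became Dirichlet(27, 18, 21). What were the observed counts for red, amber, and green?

For a Dirichlet(α) prior with multinomial counts c, the posterior is Dirichlet(α + c) componentwise.
Counts are posterior − prior componentwise: 27−10=17, 18−3=15, 21−6=15.

counts (17, 15, 15)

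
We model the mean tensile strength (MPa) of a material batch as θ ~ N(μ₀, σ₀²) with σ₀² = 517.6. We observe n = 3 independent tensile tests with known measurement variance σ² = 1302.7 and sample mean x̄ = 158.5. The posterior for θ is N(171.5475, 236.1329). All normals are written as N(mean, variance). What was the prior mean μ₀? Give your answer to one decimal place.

The posterior mean is a precision-weighted average: μ_n = (τ₀μ₀ + τ_data·x̄)/(τ₀+τ_data), with τ₀=1/σ₀² and τ_data=n/σ².
Here τ₀ = 1/517.6 = 0.001932 and τ_data = 3/1302.7 = 0.002303, so τ_n = 0.004235.
Rearranging for μ₀: μ₀ = (μ_n·τ_n − τ_data·x̄)/τ₀ = (171.5475·0.004235 − 0.002303·158.5) / 0.001932 = 0.361478/0.001932 ≈ 187.1.

μ₀ = 187.1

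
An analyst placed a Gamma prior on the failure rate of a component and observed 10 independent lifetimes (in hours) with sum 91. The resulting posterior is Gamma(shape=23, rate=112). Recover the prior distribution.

Gamma(shape=13, rate=21)

Gamma–exponential conjugacy: posterior shape = α + n, posterior rate = β + Σtᵢ.
So α = 23 − 10 = 13 and β = 112 − 91 = 21.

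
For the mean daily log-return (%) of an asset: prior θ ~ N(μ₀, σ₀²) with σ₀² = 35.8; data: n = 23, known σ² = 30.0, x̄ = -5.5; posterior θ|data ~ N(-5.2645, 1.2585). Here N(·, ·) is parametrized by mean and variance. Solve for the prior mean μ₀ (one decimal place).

μ₀ = 1.2

With known observation variance, the Normal–Normal posterior has precision τ_n = τ₀ + n/σ² and mean μ_n = (τ₀μ₀ + (n/σ²)x̄)/τ_n.
Here τ₀ = 1/35.8 = 0.027933 and τ_data = 23/30.0 = 0.766667, so τ_n = 0.794600.
Rearranging for μ₀: μ₀ = (μ_n·τ_n − τ_data·x̄)/τ₀ = (-5.2645·0.794600 − 0.766667·-5.5) / 0.027933 = 0.033497/0.027933 ≈ 1.2.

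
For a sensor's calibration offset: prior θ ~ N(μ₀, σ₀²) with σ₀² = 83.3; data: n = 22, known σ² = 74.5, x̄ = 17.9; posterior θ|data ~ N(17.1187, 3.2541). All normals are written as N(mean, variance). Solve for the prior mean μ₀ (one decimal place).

μ₀ = -2.1

The posterior mean is a precision-weighted average: μ_n = (τ₀μ₀ + τ_data·x̄)/(τ₀+τ_data), with τ₀=1/σ₀² and τ_data=n/σ².
Here τ₀ = 1/83.3 = 0.012005 and τ_data = 22/74.5 = 0.295302, so τ_n = 0.307307.
Rearranging for μ₀: μ₀ = (μ_n·τ_n − τ_data·x̄)/τ₀ = (17.1187·0.307307 − 0.295302·17.9) / 0.012005 = -0.025209/0.012005 ≈ -2.1.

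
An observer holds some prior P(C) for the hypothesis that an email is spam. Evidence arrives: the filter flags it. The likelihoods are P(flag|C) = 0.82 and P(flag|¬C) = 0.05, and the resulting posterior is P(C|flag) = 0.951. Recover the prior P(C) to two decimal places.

Bayes' rule in odds form gives O(C|E) = O(C)·[P(E|C)/P(E|¬C)], hence O(C) = O(C|E)/LR.
Posterior odds = 0.951/(1−0.951) = 19.4082. LR = 0.82/0.05 = 16.4000.
Prior odds = 19.4082/16.4000 = 1.1834, so P(C) = 1.1834/(1+1.1834) ≈ 0.54.

P(C) = 0.54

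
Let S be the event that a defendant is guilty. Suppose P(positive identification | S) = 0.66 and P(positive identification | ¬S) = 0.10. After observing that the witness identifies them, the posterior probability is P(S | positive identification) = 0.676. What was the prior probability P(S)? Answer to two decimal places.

P(S) = 0.24

Bayes' rule in odds form gives O(S|E) = O(S)·[P(E|S)/P(E|¬S)], hence O(S) = O(S|E)/LR.
Posterior odds = 0.676/(1−0.676) = 2.0864. LR = 0.66/0.10 = 6.6000.
Prior odds = 2.0864/6.6000 = 0.3161, so P(S) = 0.3161/(1+0.3161) ≈ 0.24.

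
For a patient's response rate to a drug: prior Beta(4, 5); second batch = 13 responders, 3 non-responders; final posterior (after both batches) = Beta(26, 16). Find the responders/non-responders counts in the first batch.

9 responders and 8 non-responders

Because Beta–binomial updating is additive in the counts, the combined data contributed (α_post−α_prior, β_post−β_prior) successes and failures.
Total across both batches: 26−4=22 responders, 16−5=11 non-responders.
Subtract the second batch: 22−13=9 responders and 11−3=8 non-responders.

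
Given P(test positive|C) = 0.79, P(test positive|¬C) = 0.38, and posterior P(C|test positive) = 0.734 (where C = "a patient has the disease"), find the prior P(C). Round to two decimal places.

P(C) = 0.57

Bayes' rule in odds form gives O(C|E) = O(C)·[P(E|C)/P(E|¬C)], hence O(C) = O(C|E)/LR.
Posterior odds = 0.734/(1−0.734) = 2.7594. LR = 0.79/0.38 = 2.0789.
Prior odds = 2.7594/2.0789 = 1.3273, so P(C) = 1.3273/(1+1.3273) ≈ 0.57.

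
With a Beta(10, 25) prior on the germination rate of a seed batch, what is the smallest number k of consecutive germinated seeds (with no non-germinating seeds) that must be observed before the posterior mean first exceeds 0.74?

After k germinated seeds and 0 non-germinating seeds the posterior is Beta(10+k, 25), with mean (10+k)/(10+25+k).
Set (10+k)/(35+k) > 0.74 and solve: k > (0.74·35 − 10)/(1 − 0.74) = 61.154.
The smallest integer exceeding 61.154 is 62.

k = 62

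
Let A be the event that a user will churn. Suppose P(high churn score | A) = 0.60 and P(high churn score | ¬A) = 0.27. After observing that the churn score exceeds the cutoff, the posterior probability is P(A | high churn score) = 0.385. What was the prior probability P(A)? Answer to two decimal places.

P(A) = 0.22

In odds form, posterior odds = prior odds × likelihood ratio, so prior odds = posterior odds ÷ LR.
Posterior odds = 0.385/(1−0.385) = 0.6260. LR = 0.60/0.27 = 2.2222.
Prior odds = 0.6260/2.2222 = 0.2817, so P(A) = 0.2817/(1+0.2817) ≈ 0.22.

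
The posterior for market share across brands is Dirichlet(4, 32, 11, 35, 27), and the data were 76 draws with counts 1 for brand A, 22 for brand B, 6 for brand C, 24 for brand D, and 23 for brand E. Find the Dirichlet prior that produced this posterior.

For a Dirichlet(α) prior with multinomial counts c, the posterior is Dirichlet(α + c) componentwise.
Subtract each count from the matching posterior parameter: 4−1=3, 32−22=10, 11−6=5, 35−24=11, 27−23=4.

Dirichlet(3, 10, 5, 11, 4)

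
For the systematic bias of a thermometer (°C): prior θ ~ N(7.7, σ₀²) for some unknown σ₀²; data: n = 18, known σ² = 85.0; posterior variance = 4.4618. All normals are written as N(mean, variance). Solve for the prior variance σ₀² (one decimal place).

Posterior precision equals prior precision plus data precision: 1/σ_n² = 1/σ₀² + n/σ².
So 1/σ₀² = 1/4.4618 − 18/85.0 = 0.224125 − 0.211765 = 0.012360.
Hence σ₀² = 1/0.012360 ≈ 80.9.

σ₀² = 80.9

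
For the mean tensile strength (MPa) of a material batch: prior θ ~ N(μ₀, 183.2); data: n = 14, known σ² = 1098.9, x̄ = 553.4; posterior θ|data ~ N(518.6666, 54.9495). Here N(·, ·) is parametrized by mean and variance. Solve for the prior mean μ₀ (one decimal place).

The posterior mean is a precision-weighted average: μ_n = (τ₀μ₀ + τ_data·x̄)/(τ₀+τ_data), with τ₀=1/σ₀² and τ_data=n/σ².
Here τ₀ = 1/183.2 = 0.005459 and τ_data = 14/1098.9 = 0.012740, so τ_n = 0.018199.
Rearranging for μ₀: μ₀ = (μ_n·τ_n − τ_data·x̄)/τ₀ = (518.6666·0.018199 − 0.012740·553.4) / 0.005459 = 2.388897/0.005459 ≈ 437.6.

μ₀ = 437.6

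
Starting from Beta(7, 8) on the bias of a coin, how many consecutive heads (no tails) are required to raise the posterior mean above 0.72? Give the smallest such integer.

k = 14

After k heads and 0 tails the posterior is Beta(7+k, 8), with mean (7+k)/(7+8+k).
Set (7+k)/(15+k) > 0.72 and solve: k > (0.72·15 − 7)/(1 − 0.72) = 13.571.
The smallest integer exceeding 13.571 is 14.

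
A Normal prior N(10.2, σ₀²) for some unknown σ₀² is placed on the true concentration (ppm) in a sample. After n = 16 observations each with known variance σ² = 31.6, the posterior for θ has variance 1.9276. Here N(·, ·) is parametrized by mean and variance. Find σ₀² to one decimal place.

σ₀² = 80.3

Posterior precision equals prior precision plus data precision: 1/σ_n² = 1/σ₀² + n/σ².
So 1/σ₀² = 1/1.9276 − 16/31.6 = 0.518780 − 0.506329 = 0.012451.
Hence σ₀² = 1/0.012451 ≈ 80.3.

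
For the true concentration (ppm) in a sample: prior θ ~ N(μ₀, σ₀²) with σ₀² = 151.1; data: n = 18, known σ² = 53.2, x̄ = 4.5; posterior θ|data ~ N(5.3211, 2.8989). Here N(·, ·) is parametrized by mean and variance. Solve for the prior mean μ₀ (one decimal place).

μ₀ = 47.3

With known observation variance, the Normal–Normal posterior has precision τ_n = τ₀ + n/σ² and mean μ_n = (τ₀μ₀ + (n/σ²)x̄)/τ_n.
Here τ₀ = 1/151.1 = 0.006618 and τ_data = 18/53.2 = 0.338346, so τ_n = 0.344964.
Rearranging for μ₀: μ₀ = (μ_n·τ_n − τ_data·x̄)/τ₀ = (5.3211·0.344964 − 0.338346·4.5) / 0.006618 = 0.313031/0.006618 ≈ 47.3.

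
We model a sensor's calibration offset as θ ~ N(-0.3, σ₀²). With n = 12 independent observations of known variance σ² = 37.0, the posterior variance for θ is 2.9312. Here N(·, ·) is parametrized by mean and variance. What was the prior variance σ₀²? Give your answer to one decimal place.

Posterior precision equals prior precision plus data precision: 1/σ_n² = 1/σ₀² + n/σ².
So 1/σ₀² = 1/2.9312 − 12/37.0 = 0.341157 − 0.324324 = 0.016833.
Hence σ₀² = 1/0.016833 ≈ 59.4.

σ₀² = 59.4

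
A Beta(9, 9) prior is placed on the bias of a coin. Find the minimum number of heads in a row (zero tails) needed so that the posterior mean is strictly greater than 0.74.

After k heads and 0 tails the posterior is Beta(9+k, 9), with mean (9+k)/(9+9+k).
Set (9+k)/(18+k) > 0.74 and solve: k > (0.74·18 − 9)/(1 − 0.74) = 16.615.
The smallest integer exceeding 16.615 is 17.

k = 17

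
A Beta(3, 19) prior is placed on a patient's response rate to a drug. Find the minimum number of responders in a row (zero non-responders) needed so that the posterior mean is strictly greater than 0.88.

k = 137

After k responders and 0 non-responders the posterior is Beta(3+k, 19), with mean (3+k)/(3+19+k).
Set (3+k)/(22+k) > 0.88 and solve: k > (0.88·22 − 3)/(1 − 0.88) = 136.333.
The smallest integer exceeding 136.333 is 137, and checking k=137: (140)/(159) = 0.8805 > 0.88.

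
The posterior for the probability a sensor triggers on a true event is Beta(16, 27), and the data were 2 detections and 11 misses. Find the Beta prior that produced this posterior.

Beta(14, 16)

Under Beta–binomial conjugacy the posterior parameters are (α+s, β+f).
So α = 16 − 2 = 14 and β = 27 − 11 = 16.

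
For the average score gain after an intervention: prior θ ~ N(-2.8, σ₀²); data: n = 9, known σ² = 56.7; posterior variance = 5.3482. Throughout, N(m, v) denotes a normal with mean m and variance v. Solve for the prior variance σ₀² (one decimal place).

σ₀² = 35.4

Posterior precision equals prior precision plus data precision: 1/σ_n² = 1/σ₀² + n/σ².
So 1/σ₀² = 1/5.3482 − 9/56.7 = 0.186979 − 0.158730 = 0.028249.
Hence σ₀² = 1/0.028249 ≈ 35.4.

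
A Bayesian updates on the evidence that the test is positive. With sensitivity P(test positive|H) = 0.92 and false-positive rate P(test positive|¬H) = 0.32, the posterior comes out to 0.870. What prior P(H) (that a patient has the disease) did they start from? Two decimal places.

P(H) = 0.70

In odds form, posterior odds = prior odds × likelihood ratio, so prior odds = posterior odds ÷ LR.
Posterior odds = 0.870/(1−0.870) = 6.6923. LR = 0.92/0.32 = 2.8750.
Prior odds = 6.6923/2.8750 = 2.3278, so P(H) = 2.3278/(1+2.3278) ≈ 0.70.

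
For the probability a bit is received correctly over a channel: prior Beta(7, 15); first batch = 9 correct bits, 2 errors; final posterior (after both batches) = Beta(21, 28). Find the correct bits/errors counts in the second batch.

5 correct bits and 11 errors

Because Beta–binomial updating is additive in the counts, the combined data contributed (α_post−α_prior, β_post−β_prior) successes and failures.
Total across both batches: 21−7=14 correct bits, 28−15=13 errors.
Subtract the first batch: 14−9=5 correct bits and 13−2=11 errors.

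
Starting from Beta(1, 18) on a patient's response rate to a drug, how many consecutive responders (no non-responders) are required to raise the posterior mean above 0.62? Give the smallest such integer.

After k responders and 0 non-responders the posterior is Beta(1+k, 18), with mean (1+k)/(1+18+k).
Set (1+k)/(19+k) > 0.62 and solve: k > (0.62·19 − 1)/(1 − 0.62) = 28.368.
The smallest integer exceeding 28.368 is 29, and checking k=29: (30)/(48) = 0.6250 > 0.62.

k = 29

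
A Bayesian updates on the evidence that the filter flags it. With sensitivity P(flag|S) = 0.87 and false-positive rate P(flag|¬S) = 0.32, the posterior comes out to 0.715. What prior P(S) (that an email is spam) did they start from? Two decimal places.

P(S) = 0.48

In odds form, posterior odds = prior odds × likelihood ratio, so prior odds = posterior odds ÷ LR.
Posterior odds = 0.715/(1−0.715) = 2.5088. LR = 0.87/0.32 = 2.7188.
Prior odds = 2.5088/2.7188 = 0.9228, so P(S) = 0.9228/(1+0.9228) ≈ 0.48.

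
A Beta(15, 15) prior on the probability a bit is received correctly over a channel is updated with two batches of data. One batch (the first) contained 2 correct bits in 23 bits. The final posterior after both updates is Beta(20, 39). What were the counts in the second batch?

Sequential conjugate updates are equivalent to a single update on the pooled data, so total successes = posterior α − prior α and total failures = posterior β − prior β.
Total across both batches: 20−15=5 correct bits, 39−15=24 errors.
Subtract the first batch: 5−2=3 correct bits and 24−21=3 errors.

3 correct bits and 3 errors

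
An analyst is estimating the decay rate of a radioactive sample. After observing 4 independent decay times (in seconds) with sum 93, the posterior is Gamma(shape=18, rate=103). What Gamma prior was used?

Gamma(shape=14, rate=10)

Gamma–exponential conjugacy: posterior shape = α + n, posterior rate = β + Σtᵢ.
So α = 18 − 4 = 14 and β = 103 − 93 = 10.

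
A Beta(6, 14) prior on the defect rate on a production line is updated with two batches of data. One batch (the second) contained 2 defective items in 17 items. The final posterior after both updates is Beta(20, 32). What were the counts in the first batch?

12 defective items and 3 good items

Sequential conjugate updates are equivalent to a single update on the pooled data, so total successes = posterior α − prior α and total failures = posterior β − prior β.
Total across both batches: 20−6=14 defective items, 32−14=18 good items.
Subtract the second batch: 14−2=12 defective items and 18−15=3 good items.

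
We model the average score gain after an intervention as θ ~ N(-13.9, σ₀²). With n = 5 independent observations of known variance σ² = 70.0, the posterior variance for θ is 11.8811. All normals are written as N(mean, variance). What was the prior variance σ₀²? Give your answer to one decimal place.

For the Normal–Normal model with known σ², precisions add: τ_n = τ₀ + n/σ².
So 1/σ₀² = 1/11.8811 − 5/70.0 = 0.084167 − 0.071429 = 0.012738.
Hence σ₀² = 1/0.012738 ≈ 78.5.

σ₀² = 78.5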